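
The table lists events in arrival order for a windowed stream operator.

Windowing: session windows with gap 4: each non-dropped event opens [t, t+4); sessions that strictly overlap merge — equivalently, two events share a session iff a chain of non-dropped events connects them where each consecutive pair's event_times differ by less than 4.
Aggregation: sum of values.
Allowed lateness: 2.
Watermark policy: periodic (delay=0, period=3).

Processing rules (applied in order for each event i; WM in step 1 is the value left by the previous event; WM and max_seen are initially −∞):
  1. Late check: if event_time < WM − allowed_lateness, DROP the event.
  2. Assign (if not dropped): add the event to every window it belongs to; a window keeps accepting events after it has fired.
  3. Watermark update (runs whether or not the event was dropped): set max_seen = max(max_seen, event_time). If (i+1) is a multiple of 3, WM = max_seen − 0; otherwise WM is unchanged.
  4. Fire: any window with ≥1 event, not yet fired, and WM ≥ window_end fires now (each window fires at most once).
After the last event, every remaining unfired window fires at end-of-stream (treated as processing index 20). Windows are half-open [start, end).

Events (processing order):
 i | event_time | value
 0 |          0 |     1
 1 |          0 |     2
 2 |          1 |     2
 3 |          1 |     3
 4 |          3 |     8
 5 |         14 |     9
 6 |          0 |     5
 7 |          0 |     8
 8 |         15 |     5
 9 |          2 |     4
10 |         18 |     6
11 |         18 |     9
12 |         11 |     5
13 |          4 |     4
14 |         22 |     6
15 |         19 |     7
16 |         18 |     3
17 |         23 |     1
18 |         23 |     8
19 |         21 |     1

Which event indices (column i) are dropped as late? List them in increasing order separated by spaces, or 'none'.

i=0 t=0 v=1: → [0,4); WM=−∞
i=1 t=0 v=2: → [0,4); WM=−∞
i=2 t=1 v=2: → [0,5); WM=1
i=3 t=1 v=3: → [0,5); WM=1
i=4 t=3 v=8: → [0,7); WM=1
i=5 t=14 v=9: → [14,18); WM=14
i=6 t=0 v=5: DROP (t<14-2); WM=14
i=7 t=0 v=8: DROP (t<14-2); WM=14
i=8 t=15 v=5: → [14,19); WM=15
i=9 t=2 v=4: DROP (t<15-2); WM=15
i=10 t=18 v=6: → [14,22); WM=15
i=11 t=18 v=9: → [14,22); WM=18
i=12 t=11 v=5: DROP (t<18-2); WM=18
i=13 t=4 v=4: DROP (t<18-2); WM=18
i=14 t=22 v=6: → [22,26); WM=22
i=15 t=19 v=7: DROP (t<22-2); WM=22
i=16 t=18 v=3: DROP (t<22-2); WM=22
i=17 t=23 v=1: → [22,27); WM=23
i=18 t=23 v=8: → [22,27); WM=23
i=19 t=21 v=1: → [14,27); WM=23

6 7 9 12 13 15 16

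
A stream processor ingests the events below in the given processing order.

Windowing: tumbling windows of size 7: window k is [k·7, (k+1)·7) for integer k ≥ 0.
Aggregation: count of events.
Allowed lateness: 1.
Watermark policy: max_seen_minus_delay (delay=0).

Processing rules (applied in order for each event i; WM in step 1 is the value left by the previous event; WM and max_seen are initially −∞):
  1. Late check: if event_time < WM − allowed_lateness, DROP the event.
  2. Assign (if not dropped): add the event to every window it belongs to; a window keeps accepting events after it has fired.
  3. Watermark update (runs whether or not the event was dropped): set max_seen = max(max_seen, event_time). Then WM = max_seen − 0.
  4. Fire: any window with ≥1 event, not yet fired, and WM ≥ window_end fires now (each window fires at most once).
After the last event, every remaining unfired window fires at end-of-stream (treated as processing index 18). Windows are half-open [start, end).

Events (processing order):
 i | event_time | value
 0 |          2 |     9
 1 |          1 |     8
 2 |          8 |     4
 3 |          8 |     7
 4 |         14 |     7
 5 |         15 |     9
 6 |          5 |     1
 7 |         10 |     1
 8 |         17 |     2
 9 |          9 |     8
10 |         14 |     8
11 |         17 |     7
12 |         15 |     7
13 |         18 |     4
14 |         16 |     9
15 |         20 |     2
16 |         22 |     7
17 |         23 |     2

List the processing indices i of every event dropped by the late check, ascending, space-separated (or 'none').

i=0 t=2 v=9: → [0,7); WM=2
i=1 t=1 v=8: → [0,7); WM=2
i=2 t=8 v=4: → [7,14); WM=8; [0,7) fires=2
i=3 t=8 v=7: → [7,14); WM=8
i=4 t=14 v=7: → [14,21); WM=14; [7,14) fires=2
i=5 t=15 v=9: → [14,21); WM=15
i=6 t=5 v=1: DROP (t<15-1); WM=15
i=7 t=10 v=1: DROP (t<15-1); WM=15
i=8 t=17 v=2: → [14,21); WM=17
i=9 t=9 v=8: DROP (t<17-1); WM=17
i=10 t=14 v=8: DROP (t<17-1); WM=17
i=11 t=17 v=7: → [14,21); WM=17
i=12 t=15 v=7: DROP (t<17-1); WM=17
i=13 t=18 v=4: → [14,21); WM=18
i=14 t=16 v=9: DROP (t<18-1); WM=18
i=15 t=20 v=2: → [14,21); WM=20
i=16 t=22 v=7: → [21,28); WM=22; [14,21) fires=6
i=17 t=23 v=2: → [21,28); WM=23

6 7 9 10 12 14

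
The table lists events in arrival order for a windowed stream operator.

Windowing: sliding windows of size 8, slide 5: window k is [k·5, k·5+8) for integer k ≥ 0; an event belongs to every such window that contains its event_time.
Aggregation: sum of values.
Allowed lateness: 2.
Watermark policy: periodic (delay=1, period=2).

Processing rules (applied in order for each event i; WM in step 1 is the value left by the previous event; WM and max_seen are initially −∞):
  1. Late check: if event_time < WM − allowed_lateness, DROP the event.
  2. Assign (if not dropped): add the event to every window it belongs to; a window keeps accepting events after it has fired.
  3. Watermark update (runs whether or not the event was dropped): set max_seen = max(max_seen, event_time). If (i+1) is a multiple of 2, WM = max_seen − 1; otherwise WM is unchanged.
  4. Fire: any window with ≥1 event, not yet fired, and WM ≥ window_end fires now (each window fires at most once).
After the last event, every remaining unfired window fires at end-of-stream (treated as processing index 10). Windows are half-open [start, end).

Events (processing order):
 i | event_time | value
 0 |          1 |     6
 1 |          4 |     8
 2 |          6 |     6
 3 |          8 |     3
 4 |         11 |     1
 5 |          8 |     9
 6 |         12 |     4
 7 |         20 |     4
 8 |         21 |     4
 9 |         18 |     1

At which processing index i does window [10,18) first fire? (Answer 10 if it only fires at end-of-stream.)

i=0 t=1 v=6: → [0,8); WM=−∞
i=1 t=4 v=8: → [0,8); WM=3
i=2 t=6 v=6: → [5,13),[0,8); WM=3
i=3 t=8 v=3: → [5,13); WM=7
i=4 t=11 v=1: → [10,18),[5,13); WM=7
i=5 t=8 v=9: → [5,13); WM=10; [0,8) fires=20
i=6 t=12 v=4: → [10,18),[5,13); WM=10
i=7 t=20 v=4: → [20,28),[15,23); WM=19; [5,13) fires=23 [10,18) fires=5
i=8 t=21 v=4: → [20,28),[15,23); WM=19
i=9 t=18 v=1: → [15,23); WM=20

7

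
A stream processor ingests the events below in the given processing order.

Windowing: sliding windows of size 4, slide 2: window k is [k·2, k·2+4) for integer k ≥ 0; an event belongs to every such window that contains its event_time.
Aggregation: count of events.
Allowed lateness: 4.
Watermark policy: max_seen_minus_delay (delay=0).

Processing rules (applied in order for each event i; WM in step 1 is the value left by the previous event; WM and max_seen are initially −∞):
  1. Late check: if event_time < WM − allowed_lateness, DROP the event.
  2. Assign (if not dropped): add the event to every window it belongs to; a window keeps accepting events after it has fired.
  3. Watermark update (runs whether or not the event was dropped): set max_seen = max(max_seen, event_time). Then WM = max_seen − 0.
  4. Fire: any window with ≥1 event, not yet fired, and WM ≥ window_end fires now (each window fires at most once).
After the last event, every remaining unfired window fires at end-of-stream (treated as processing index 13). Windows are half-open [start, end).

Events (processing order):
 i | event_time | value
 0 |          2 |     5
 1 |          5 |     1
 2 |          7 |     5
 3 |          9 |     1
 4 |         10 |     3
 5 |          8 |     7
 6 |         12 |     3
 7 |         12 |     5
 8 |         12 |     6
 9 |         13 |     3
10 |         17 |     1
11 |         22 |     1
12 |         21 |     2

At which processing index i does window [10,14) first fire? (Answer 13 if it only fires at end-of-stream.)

i=0 t=2 v=5: → [2,6),[0,4); WM=2
i=1 t=5 v=1: → [4,8),[2,6); WM=5; [0,4) fires=1
i=2 t=7 v=5: → [6,10),[4,8); WM=7; [2,6) fires=2
i=3 t=9 v=1: → [8,12),[6,10); WM=9; [4,8) fires=2
i=4 t=10 v=3: → [10,14),[8,12); WM=10; [6,10) fires=2
i=5 t=8 v=7: → [8,12),[6,10); WM=10
i=6 t=12 v=3: → [12,16),[10,14); WM=12; [8,12) fires=3
i=7 t=12 v=5: → [12,16),[10,14); WM=12
i=8 t=12 v=6: → [12,16),[10,14); WM=12
i=9 t=13 v=3: → [12,16),[10,14); WM=13
i=10 t=17 v=1: → [16,20),[14,18); WM=17; [10,14) fires=5 [12,16) fires=4
i=11 t=22 v=1: → [22,26),[20,24); WM=22; [14,18) fires=1 [16,20) fires=1
i=12 t=21 v=2: → [20,24),[18,22); WM=22; [18,22) fires=1

10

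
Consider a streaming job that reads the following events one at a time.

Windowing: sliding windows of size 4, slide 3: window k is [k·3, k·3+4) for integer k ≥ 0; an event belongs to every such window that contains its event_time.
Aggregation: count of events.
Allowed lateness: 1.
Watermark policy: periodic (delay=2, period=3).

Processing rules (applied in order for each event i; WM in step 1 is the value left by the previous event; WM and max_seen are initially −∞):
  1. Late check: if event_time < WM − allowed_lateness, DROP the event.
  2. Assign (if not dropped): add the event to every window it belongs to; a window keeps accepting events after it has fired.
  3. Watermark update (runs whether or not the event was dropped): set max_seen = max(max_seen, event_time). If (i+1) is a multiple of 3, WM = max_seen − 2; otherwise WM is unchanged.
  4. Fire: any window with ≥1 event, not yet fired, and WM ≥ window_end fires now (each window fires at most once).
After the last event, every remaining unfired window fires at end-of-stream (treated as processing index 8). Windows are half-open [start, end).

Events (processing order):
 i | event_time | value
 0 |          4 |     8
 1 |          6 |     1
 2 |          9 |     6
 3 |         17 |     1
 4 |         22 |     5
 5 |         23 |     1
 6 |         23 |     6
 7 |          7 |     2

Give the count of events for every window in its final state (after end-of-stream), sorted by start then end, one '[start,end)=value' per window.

i=0 t=4 v=8: → [3,7); WM=−∞
i=1 t=6 v=1: → [6,10),[3,7); WM=−∞
i=2 t=9 v=6: → [9,13),[6,10); WM=7; [3,7) fires=2
i=3 t=17 v=1: → [15,19); WM=7
i=4 t=22 v=5: → [21,25); WM=7
i=5 t=23 v=1: → [21,25); WM=21; [6,10) fires=2 [9,13) fires=1 [15,19) fires=1
i=6 t=23 v=6: → [21,25); WM=21
i=7 t=7 v=2: DROP (t<21-1); WM=21

[3,7)=2 [6,10)=2 [9,13)=1 [15,19)=1 [21,25)=3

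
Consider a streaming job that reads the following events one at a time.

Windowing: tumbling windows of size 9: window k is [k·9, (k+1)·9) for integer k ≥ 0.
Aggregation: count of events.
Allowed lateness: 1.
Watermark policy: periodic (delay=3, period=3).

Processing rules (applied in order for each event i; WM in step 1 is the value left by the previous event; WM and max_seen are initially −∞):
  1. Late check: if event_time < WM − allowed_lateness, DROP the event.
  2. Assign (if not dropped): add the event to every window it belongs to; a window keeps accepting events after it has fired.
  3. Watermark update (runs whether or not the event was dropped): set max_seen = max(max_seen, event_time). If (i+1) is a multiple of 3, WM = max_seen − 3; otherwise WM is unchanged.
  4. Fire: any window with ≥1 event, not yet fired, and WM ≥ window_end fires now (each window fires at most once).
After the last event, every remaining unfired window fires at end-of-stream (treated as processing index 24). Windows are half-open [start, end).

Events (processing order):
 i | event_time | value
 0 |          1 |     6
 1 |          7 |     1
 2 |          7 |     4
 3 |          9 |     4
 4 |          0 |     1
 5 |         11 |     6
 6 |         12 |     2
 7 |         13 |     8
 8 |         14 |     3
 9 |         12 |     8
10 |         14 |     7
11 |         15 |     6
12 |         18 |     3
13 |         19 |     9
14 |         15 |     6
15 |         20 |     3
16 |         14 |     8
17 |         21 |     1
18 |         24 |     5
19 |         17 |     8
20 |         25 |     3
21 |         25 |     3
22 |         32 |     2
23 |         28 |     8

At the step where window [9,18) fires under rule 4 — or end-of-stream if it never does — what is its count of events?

9

i=0 t=1 v=6: → [0,9); WM=−∞
i=1 t=7 v=1: → [0,9); WM=−∞
i=2 t=7 v=4: → [0,9); WM=4
i=3 t=9 v=4: → [9,18); WM=4
i=4 t=0 v=1: DROP (t<4-1); WM=4
i=5 t=11 v=6: → [9,18); WM=8
i=6 t=12 v=2: → [9,18); WM=8
i=7 t=13 v=8: → [9,18); WM=8
i=8 t=14 v=3: → [9,18); WM=11; [0,9) fires=3
i=9 t=12 v=8: → [9,18); WM=11
i=10 t=14 v=7: → [9,18); WM=11
i=11 t=15 v=6: → [9,18); WM=12
i=12 t=18 v=3: → [18,27); WM=12
i=13 t=19 v=9: → [18,27); WM=12
i=14 t=15 v=6: → [9,18); WM=16
i=15 t=20 v=3: → [18,27); WM=16
i=16 t=14 v=8: DROP (t<16-1); WM=16
i=17 t=21 v=1: → [18,27); WM=18; [9,18) fires=9
i=18 t=24 v=5: → [18,27); WM=18
i=19 t=17 v=8: → [9,18); WM=18
i=20 t=25 v=3: → [18,27); WM=22
i=21 t=25 v=3: → [18,27); WM=22
i=22 t=32 v=2: → [27,36); WM=22
i=23 t=28 v=8: → [27,36); WM=29; [18,27) fires=7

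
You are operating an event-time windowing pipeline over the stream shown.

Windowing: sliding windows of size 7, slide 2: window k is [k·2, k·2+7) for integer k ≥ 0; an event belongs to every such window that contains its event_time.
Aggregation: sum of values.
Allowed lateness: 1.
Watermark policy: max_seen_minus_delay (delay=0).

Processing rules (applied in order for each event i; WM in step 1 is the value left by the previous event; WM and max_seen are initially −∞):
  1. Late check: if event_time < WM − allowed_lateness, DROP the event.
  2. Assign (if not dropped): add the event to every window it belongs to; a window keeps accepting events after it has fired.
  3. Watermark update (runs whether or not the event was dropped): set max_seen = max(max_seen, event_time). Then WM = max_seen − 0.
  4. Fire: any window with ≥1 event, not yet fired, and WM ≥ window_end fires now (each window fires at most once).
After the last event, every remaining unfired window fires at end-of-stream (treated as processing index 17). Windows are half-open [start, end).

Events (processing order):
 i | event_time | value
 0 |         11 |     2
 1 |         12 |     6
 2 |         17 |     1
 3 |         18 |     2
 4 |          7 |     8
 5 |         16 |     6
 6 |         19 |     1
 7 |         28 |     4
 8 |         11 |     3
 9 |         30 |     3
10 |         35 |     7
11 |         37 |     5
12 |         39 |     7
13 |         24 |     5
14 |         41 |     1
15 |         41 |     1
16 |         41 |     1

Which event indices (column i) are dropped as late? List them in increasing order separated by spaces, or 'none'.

4 5 8 13

i=0 t=11 v=2: → [10,17),[8,15),[6,13); WM=11
i=1 t=12 v=6: → [12,19),[10,17),[8,15),[6,13); WM=12
i=2 t=17 v=1: → [16,23),[14,21),[12,19); WM=17; [6,13) fires=8 [8,15) fires=8 [10,17) fires=8
i=3 t=18 v=2: → [18,25),[16,23),[14,21),[12,19); WM=18
i=4 t=7 v=8: DROP (t<18-1); WM=18
i=5 t=16 v=6: DROP (t<18-1); WM=18
i=6 t=19 v=1: → [18,25),[16,23),[14,21); WM=19; [12,19) fires=9
i=7 t=28 v=4: → [28,35),[26,33),[24,31),[22,29); WM=28; [14,21) fires=4 [16,23) fires=4 [18,25) fires=3
i=8 t=11 v=3: DROP (t<28-1); WM=28
i=9 t=30 v=3: → [30,37),[28,35),[26,33),[24,31); WM=30; [22,29) fires=4
i=10 t=35 v=7: → [34,41),[32,39),[30,37); WM=35; [24,31) fires=7 [26,33) fires=7 [28,35) fires=7
i=11 t=37 v=5: → [36,43),[34,41),[32,39); WM=37; [30,37) fires=10
i=12 t=39 v=7: → [38,45),[36,43),[34,41); WM=39; [32,39) fires=12
i=13 t=24 v=5: DROP (t<39-1); WM=39
i=14 t=41 v=1: → [40,47),[38,45),[36,43); WM=41; [34,41) fires=19
i=15 t=41 v=1: → [40,47),[38,45),[36,43); WM=41
i=16 t=41 v=1: → [40,47),[38,45),[36,43); WM=41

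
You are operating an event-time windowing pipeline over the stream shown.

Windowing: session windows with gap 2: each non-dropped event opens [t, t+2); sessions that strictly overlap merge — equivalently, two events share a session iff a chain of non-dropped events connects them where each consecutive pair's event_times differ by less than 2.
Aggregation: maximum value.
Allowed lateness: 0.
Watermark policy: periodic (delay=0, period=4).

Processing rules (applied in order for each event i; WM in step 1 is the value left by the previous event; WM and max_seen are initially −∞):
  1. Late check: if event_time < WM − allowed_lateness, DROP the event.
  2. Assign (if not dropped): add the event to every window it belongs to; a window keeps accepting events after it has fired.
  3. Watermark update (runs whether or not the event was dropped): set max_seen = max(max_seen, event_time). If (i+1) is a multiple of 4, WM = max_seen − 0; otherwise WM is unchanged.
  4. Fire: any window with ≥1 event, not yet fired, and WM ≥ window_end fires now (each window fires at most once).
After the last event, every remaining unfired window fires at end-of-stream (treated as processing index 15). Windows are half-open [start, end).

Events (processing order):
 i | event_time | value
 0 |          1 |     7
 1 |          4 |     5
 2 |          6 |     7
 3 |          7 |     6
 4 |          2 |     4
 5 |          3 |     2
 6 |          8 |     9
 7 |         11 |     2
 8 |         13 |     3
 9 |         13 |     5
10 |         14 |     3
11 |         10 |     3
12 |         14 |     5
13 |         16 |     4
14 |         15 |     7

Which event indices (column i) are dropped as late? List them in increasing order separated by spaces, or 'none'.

4 5 11

i=0 t=1 v=7: → [1,3); WM=−∞
i=1 t=4 v=5: → [4,6); WM=−∞
i=2 t=6 v=7: → [6,8); WM=−∞
i=3 t=7 v=6: → [6,9); WM=7
i=4 t=2 v=4: DROP (t<7-0); WM=7
i=5 t=3 v=2: DROP (t<7-0); WM=7
i=6 t=8 v=9: → [6,10); WM=7
i=7 t=11 v=2: → [11,13); WM=11
i=8 t=13 v=3: → [13,15); WM=11
i=9 t=13 v=5: → [13,15); WM=11
i=10 t=14 v=3: → [13,16); WM=11
i=11 t=10 v=3: DROP (t<11-0); WM=14
i=12 t=14 v=5: → [13,16); WM=14
i=13 t=16 v=4: → [16,18); WM=14
i=14 t=15 v=7: → [13,18); WM=14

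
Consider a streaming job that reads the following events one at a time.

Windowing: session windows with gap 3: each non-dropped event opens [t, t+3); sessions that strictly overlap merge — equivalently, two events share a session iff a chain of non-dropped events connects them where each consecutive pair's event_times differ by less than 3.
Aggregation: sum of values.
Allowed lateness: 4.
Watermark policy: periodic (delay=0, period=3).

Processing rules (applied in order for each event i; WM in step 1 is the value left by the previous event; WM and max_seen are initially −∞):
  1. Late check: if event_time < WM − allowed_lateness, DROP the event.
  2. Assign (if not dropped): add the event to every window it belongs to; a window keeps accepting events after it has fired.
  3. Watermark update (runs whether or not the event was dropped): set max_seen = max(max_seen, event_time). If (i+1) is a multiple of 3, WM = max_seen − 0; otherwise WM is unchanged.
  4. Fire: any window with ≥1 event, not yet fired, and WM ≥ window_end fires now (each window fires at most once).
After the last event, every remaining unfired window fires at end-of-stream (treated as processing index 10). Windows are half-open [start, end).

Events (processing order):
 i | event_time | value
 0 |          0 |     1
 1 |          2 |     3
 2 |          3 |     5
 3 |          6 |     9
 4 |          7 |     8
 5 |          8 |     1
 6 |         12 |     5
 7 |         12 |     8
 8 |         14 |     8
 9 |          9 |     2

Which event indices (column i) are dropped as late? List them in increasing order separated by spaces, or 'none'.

9

i=0 t=0 v=1: → [0,3); WM=−∞
i=1 t=2 v=3: → [0,5); WM=−∞
i=2 t=3 v=5: → [0,6); WM=3
i=3 t=6 v=9: → [6,9); WM=3
i=4 t=7 v=8: → [6,10); WM=3
i=5 t=8 v=1: → [6,11); WM=8
i=6 t=12 v=5: → [12,15); WM=8
i=7 t=12 v=8: → [12,15); WM=8
i=8 t=14 v=8: → [12,17); WM=14
i=9 t=9 v=2: DROP (t<14-4); WM=14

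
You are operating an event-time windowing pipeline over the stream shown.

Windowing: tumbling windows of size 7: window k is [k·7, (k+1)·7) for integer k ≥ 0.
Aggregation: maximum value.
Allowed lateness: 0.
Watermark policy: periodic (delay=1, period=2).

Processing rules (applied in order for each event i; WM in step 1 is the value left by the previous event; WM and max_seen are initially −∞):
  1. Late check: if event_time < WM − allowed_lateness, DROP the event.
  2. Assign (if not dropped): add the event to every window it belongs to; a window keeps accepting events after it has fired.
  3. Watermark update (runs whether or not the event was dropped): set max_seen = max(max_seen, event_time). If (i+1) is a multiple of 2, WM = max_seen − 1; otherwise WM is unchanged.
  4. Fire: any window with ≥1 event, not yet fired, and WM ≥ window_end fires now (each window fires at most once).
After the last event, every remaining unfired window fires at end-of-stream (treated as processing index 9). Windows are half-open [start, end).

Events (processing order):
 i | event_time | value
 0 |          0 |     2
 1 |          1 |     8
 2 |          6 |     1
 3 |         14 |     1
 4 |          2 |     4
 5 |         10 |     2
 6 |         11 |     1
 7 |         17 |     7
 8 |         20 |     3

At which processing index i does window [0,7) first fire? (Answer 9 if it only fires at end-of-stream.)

i=0 t=0 v=2: → [0,7); WM=−∞
i=1 t=1 v=8: → [0,7); WM=0
i=2 t=6 v=1: → [0,7); WM=0
i=3 t=14 v=1: → [14,21); WM=13; [0,7) fires=8
i=4 t=2 v=4: DROP (t<13-0); WM=13
i=5 t=10 v=2: DROP (t<13-0); WM=13
i=6 t=11 v=1: DROP (t<13-0); WM=13
i=7 t=17 v=7: → [14,21); WM=16
i=8 t=20 v=3: → [14,21); WM=16

3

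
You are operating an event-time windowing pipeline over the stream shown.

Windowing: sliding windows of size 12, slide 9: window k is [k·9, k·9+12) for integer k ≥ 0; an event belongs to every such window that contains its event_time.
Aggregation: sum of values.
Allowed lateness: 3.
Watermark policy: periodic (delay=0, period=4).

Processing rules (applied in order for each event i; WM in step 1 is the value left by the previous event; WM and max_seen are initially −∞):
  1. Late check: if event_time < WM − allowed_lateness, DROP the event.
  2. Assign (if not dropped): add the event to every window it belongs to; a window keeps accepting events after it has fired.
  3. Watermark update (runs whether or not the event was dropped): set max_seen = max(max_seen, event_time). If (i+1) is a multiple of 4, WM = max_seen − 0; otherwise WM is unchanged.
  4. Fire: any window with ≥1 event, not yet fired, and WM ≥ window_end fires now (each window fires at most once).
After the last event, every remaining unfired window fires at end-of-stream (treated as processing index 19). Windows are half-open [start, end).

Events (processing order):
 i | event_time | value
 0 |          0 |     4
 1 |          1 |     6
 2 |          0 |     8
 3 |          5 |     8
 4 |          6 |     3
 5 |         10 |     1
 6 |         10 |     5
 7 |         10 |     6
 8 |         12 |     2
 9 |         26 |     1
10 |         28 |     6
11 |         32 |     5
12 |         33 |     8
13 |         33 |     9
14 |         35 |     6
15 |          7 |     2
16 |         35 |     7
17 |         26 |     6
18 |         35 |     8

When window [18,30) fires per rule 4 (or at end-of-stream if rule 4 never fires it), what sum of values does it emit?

i=0 t=0 v=4: → [0,12); WM=−∞
i=1 t=1 v=6: → [0,12); WM=−∞
i=2 t=0 v=8: → [0,12); WM=−∞
i=3 t=5 v=8: → [0,12); WM=5
i=4 t=6 v=3: → [0,12); WM=5
i=5 t=10 v=1: → [9,21),[0,12); WM=5
i=6 t=10 v=5: → [9,21),[0,12); WM=5
i=7 t=10 v=6: → [9,21),[0,12); WM=10
i=8 t=12 v=2: → [9,21); WM=10
i=9 t=26 v=1: → [18,30); WM=10
i=10 t=28 v=6: → [27,39),[18,30); WM=10
i=11 t=32 v=5: → [27,39); WM=32; [0,12) fires=41 [9,21) fires=14 [18,30) fires=7
i=12 t=33 v=8: → [27,39); WM=32
i=13 t=33 v=9: → [27,39); WM=32
i=14 t=35 v=6: → [27,39); WM=32
i=15 t=7 v=2: DROP (t<32-3); WM=35
i=16 t=35 v=7: → [27,39); WM=35
i=17 t=26 v=6: DROP (t<35-3); WM=35
i=18 t=35 v=8: → [27,39); WM=35

7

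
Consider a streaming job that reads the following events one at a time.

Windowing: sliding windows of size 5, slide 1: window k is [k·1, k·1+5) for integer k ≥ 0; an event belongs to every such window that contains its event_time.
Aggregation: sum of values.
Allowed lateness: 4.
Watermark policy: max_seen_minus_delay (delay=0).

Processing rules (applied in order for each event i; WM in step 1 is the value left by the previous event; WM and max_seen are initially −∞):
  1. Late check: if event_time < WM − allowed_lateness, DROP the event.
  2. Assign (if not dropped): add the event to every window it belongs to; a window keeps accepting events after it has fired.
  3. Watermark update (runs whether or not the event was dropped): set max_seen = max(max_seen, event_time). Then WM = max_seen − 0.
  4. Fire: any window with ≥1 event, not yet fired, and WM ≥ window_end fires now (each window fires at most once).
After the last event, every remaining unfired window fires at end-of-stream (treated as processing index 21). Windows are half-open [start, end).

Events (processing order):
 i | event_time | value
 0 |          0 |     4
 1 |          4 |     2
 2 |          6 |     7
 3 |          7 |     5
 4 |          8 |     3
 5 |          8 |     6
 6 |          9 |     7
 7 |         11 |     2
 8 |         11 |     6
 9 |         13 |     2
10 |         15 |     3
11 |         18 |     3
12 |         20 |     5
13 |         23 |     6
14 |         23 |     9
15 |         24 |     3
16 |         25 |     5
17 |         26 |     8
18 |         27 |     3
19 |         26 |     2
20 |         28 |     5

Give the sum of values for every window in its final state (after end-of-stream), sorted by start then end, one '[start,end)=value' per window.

[0,5)=6 [1,6)=2 [2,7)=9 [3,8)=14 [4,9)=23 [5,10)=28 [6,11)=28 [7,12)=29 [8,13)=24 [9,14)=17 [10,15)=10 [11,16)=13 [12,17)=5 [13,18)=5 [14,19)=6 [15,20)=6 [16,21)=8 [17,22)=8 [18,23)=8 [19,24)=20 [20,25)=23 [21,26)=23 [22,27)=33 [23,28)=36 [24,29)=26 [25,30)=23 [26,31)=18 [27,32)=8 [28,33)=5

i=0 t=0 v=4: → [0,5); WM=0
i=1 t=4 v=2: → [4,9),[3,8),[2,7),[1,6),[0,5); WM=4
i=2 t=6 v=7: → [6,11),[5,10),[4,9),[3,8),[2,7); WM=6; [0,5) fires=6 [1,6) fires=2
i=3 t=7 v=5: → [7,12),[6,11),[5,10),[4,9),[3,8); WM=7; [2,7) fires=9
i=4 t=8 v=3: → [8,13),[7,12),[6,11),[5,10),[4,9); WM=8; [3,8) fires=14
i=5 t=8 v=6: → [8,13),[7,12),[6,11),[5,10),[4,9); WM=8
i=6 t=9 v=7: → [9,14),[8,13),[7,12),[6,11),[5,10); WM=9; [4,9) fires=23
i=7 t=11 v=2: → [11,16),[10,15),[9,14),[8,13),[7,12); WM=11; [5,10) fires=28 [6,11) fires=28
i=8 t=11 v=6: → [11,16),[10,15),[9,14),[8,13),[7,12); WM=11
i=9 t=13 v=2: → [13,18),[12,17),[11,16),[10,15),[9,14); WM=13; [7,12) fires=29 [8,13) fires=24
i=10 t=15 v=3: → [15,20),[14,19),[13,18),[12,17),[11,16); WM=15; [9,14) fires=17 [10,15) fires=10
i=11 t=18 v=3: → [18,23),[17,22),[16,21),[15,20),[14,19); WM=18; [11,16) fires=13 [12,17) fires=5 [13,18) fires=5
i=12 t=20 v=5: → [20,25),[19,24),[18,23),[17,22),[16,21); WM=20; [14,19) fires=6 [15,20) fires=6
i=13 t=23 v=6: → [23,28),[22,27),[21,26),[20,25),[19,24); WM=23; [16,21) fires=8 [17,22) fires=8 [18,23) fires=8
i=14 t=23 v=9: → [23,28),[22,27),[21,26),[20,25),[19,24); WM=23
i=15 t=24 v=3: → [24,29),[23,28),[22,27),[21,26),[20,25); WM=24; [19,24) fires=20
i=16 t=25 v=5: → [25,30),[24,29),[23,28),[22,27),[21,26); WM=25; [20,25) fires=23
i=17 t=26 v=8: → [26,31),[25,30),[24,29),[23,28),[22,27); WM=26; [21,26) fires=23
i=18 t=27 v=3: → [27,32),[26,31),[25,30),[24,29),[23,28); WM=27; [22,27) fires=31
i=19 t=26 v=2: → [26,31),[25,30),[24,29),[23,28),[22,27); WM=27
i=20 t=28 v=5: → [28,33),[27,32),[26,31),[25,30),[24,29); WM=28; [23,28) fires=36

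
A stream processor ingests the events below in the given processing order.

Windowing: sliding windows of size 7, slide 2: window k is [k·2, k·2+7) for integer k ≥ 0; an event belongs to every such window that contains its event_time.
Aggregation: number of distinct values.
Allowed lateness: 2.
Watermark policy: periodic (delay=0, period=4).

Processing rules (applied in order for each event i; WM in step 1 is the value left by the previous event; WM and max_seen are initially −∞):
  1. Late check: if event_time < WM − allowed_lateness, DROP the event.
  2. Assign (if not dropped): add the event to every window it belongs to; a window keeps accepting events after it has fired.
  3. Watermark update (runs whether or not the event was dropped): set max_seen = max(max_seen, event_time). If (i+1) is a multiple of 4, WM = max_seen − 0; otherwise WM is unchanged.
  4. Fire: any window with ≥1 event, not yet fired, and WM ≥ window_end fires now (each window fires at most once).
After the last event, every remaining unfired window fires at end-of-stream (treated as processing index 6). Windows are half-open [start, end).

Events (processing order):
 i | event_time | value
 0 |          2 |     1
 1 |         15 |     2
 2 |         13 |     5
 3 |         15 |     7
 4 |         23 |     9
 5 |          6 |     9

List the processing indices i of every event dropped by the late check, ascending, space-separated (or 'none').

5

i=0 t=2 v=1: → [2,9),[0,7); WM=−∞
i=1 t=15 v=2: → [14,21),[12,19),[10,17); WM=−∞
i=2 t=13 v=5: → [12,19),[10,17),[8,15); WM=−∞
i=3 t=15 v=7: → [14,21),[12,19),[10,17); WM=15; [0,7) fires=1 [2,9) fires=1 [8,15) fires=1
i=4 t=23 v=9: → [22,29),[20,27),[18,25); WM=15
i=5 t=6 v=9: DROP (t<15-2); WM=15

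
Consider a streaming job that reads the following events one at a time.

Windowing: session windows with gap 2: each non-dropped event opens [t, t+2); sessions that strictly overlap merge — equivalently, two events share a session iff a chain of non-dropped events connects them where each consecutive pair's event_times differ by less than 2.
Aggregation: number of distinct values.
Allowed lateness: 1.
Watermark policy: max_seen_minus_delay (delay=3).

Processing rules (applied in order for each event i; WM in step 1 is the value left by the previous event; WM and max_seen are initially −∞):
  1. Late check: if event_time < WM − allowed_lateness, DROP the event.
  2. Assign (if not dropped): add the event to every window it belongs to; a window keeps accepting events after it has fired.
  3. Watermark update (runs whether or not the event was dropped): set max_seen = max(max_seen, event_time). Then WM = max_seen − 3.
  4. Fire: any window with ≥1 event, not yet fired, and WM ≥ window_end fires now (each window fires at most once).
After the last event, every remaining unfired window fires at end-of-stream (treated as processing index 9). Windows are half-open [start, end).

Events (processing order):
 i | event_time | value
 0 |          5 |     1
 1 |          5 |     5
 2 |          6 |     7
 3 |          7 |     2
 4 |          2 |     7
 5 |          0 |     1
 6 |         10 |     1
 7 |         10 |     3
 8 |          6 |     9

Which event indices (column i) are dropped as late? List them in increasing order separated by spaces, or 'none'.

4 5

i=0 t=5 v=1: → [5,7); WM=2
i=1 t=5 v=5: → [5,7); WM=2
i=2 t=6 v=7: → [5,8); WM=3
i=3 t=7 v=2: → [5,9); WM=4
i=4 t=2 v=7: DROP (t<4-1); WM=4
i=5 t=0 v=1: DROP (t<4-1); WM=4
i=6 t=10 v=1: → [10,12); WM=7
i=7 t=10 v=3: → [10,12); WM=7
i=8 t=6 v=9: → [5,9); WM=7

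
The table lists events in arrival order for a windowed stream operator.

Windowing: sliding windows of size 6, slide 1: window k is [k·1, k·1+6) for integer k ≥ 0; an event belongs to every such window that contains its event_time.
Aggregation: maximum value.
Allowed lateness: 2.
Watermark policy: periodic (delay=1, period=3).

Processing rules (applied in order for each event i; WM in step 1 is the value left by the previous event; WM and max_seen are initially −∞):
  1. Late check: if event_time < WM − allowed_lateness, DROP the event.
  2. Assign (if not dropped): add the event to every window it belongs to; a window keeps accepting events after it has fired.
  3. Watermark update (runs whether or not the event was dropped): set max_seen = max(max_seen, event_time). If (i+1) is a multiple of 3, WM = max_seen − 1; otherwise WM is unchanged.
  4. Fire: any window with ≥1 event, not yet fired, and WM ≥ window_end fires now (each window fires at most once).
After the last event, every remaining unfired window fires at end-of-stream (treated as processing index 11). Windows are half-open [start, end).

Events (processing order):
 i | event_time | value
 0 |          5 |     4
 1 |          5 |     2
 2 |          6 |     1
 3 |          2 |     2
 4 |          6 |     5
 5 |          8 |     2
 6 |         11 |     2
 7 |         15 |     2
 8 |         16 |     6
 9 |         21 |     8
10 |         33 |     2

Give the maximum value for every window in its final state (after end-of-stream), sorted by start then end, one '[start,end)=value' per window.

[0,6)=4 [1,7)=5 [2,8)=5 [3,9)=5 [4,10)=5 [5,11)=5 [6,12)=5 [7,13)=2 [8,14)=2 [9,15)=2 [10,16)=2 [11,17)=6 [12,18)=6 [13,19)=6 [14,20)=6 [15,21)=6 [16,22)=8 [17,23)=8 [18,24)=8 [19,25)=8 [20,26)=8 [21,27)=8 [28,34)=2 [29,35)=2 [30,36)=2 [31,37)=2 [32,38)=2 [33,39)=2

i=0 t=5 v=4: → [5,11),[4,10),[3,9),[2,8),[1,7),[0,6); WM=−∞
i=1 t=5 v=2: → [5,11),[4,10),[3,9),[2,8),[1,7),[0,6); WM=−∞
i=2 t=6 v=1: → [6,12),[5,11),[4,10),[3,9),[2,8),[1,7); WM=5
i=3 t=2 v=2: DROP (t<5-2); WM=5
i=4 t=6 v=5: → [6,12),[5,11),[4,10),[3,9),[2,8),[1,7); WM=5
i=5 t=8 v=2: → [8,14),[7,13),[6,12),[5,11),[4,10),[3,9); WM=7; [0,6) fires=4 [1,7) fires=5
i=6 t=11 v=2: → [11,17),[10,16),[9,15),[8,14),[7,13),[6,12); WM=7
i=7 t=15 v=2: → [15,21),[14,20),[13,19),[12,18),[11,17),[10,16); WM=7
i=8 t=16 v=6: → [16,22),[15,21),[14,20),[13,19),[12,18),[11,17); WM=15; [2,8) fires=5 [3,9) fires=5 [4,10) fires=5 [5,11) fires=5 [6,12) fires=5 [7,13) fires=2 [8,14) fires=2 [9,15) fires=2
i=9 t=21 v=8: → [21,27),[20,26),[19,25),[18,24),[17,23),[16,22); WM=15
i=10 t=33 v=2: → [33,39),[32,38),[31,37),[30,36),[29,35),[28,34); WM=15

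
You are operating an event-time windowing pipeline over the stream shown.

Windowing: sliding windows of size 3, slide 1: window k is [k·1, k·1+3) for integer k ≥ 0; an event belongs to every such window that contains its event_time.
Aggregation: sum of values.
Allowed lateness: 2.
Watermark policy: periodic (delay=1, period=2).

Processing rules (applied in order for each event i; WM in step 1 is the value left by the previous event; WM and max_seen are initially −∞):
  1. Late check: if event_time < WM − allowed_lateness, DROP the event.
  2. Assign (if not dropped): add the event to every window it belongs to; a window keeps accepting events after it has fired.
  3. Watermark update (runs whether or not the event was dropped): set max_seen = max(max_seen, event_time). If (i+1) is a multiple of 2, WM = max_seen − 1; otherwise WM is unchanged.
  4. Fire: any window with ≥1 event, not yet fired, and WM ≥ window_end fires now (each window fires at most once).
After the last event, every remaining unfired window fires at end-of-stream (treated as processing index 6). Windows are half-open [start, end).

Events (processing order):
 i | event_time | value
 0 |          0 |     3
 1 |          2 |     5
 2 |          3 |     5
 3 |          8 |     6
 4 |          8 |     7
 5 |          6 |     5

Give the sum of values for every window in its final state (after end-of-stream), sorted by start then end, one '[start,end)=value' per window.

i=0 t=0 v=3: → [0,3); WM=−∞
i=1 t=2 v=5: → [2,5),[1,4),[0,3); WM=1
i=2 t=3 v=5: → [3,6),[2,5),[1,4); WM=1
i=3 t=8 v=6: → [8,11),[7,10),[6,9); WM=7; [0,3) fires=8 [1,4) fires=10 [2,5) fires=10 [3,6) fires=5
i=4 t=8 v=7: → [8,11),[7,10),[6,9); WM=7
i=5 t=6 v=5: → [6,9),[5,8),[4,7); WM=7; [4,7) fires=5

[0,3)=8 [1,4)=10 [2,5)=10 [3,6)=5 [4,7)=5 [5,8)=5 [6,9)=18 [7,10)=13 [8,11)=13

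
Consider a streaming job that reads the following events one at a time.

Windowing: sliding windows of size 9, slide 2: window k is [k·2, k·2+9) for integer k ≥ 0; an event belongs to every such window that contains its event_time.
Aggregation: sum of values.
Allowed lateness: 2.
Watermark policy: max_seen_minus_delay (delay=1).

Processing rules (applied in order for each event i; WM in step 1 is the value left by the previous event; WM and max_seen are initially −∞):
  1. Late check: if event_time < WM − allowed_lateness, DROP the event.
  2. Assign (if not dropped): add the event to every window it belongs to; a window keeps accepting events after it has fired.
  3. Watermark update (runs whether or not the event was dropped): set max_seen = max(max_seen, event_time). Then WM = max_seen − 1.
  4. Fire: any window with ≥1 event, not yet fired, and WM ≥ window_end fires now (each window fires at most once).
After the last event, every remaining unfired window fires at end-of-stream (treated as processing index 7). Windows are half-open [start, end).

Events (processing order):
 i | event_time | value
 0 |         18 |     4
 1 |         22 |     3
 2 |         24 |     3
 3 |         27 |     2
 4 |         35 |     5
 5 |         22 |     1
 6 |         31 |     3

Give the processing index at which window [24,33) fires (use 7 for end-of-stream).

4

i=0 t=18 v=4: → [18,27),[16,25),[14,23),[12,21),[10,19); WM=17
i=1 t=22 v=3: → [22,31),[20,29),[18,27),[16,25),[14,23); WM=21; [10,19) fires=4 [12,21) fires=4
i=2 t=24 v=3: → [24,33),[22,31),[20,29),[18,27),[16,25); WM=23; [14,23) fires=7
i=3 t=27 v=2: → [26,35),[24,33),[22,31),[20,29); WM=26; [16,25) fires=10
i=4 t=35 v=5: → [34,43),[32,41),[30,39),[28,37); WM=34; [18,27) fires=10 [20,29) fires=8 [22,31) fires=8 [24,33) fires=5
i=5 t=22 v=1: DROP (t<34-2); WM=34
i=6 t=31 v=3: DROP (t<34-2); WM=34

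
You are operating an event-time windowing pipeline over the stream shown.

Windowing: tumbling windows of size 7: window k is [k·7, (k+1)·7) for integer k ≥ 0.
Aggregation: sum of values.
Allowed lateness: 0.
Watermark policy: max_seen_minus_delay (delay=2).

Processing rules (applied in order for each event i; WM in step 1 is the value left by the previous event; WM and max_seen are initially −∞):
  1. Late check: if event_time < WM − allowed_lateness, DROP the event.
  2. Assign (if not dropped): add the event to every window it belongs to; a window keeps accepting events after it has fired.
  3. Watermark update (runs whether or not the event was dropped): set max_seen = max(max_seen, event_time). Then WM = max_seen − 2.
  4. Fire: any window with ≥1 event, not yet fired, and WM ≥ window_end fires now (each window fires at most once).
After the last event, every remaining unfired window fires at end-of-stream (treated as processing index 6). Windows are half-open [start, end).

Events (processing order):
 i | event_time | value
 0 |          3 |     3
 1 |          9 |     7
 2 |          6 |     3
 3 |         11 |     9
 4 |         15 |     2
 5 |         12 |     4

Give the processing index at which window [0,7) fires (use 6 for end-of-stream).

i=0 t=3 v=3: → [0,7); WM=1
i=1 t=9 v=7: → [7,14); WM=7; [0,7) fires=3
i=2 t=6 v=3: DROP (t<7-0); WM=7
i=3 t=11 v=9: → [7,14); WM=9
i=4 t=15 v=2: → [14,21); WM=13
i=5 t=12 v=4: DROP (t<13-0); WM=13

1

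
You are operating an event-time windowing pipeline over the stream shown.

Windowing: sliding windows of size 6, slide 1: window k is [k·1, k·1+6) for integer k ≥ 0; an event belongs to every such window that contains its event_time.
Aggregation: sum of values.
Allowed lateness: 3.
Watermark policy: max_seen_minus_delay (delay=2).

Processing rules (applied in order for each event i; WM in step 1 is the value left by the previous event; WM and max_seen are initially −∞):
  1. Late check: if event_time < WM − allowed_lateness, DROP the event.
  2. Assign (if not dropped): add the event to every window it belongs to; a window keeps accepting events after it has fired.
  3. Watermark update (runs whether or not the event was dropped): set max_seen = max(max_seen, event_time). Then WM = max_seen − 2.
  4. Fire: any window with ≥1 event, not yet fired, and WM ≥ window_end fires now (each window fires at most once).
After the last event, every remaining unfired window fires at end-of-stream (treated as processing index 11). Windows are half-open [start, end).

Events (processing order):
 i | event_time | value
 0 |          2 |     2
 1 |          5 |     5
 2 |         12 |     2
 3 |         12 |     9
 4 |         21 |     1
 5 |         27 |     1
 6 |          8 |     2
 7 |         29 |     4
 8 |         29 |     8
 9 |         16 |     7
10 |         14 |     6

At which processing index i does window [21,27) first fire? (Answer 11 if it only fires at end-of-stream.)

7

i=0 t=2 v=2: → [2,8),[1,7),[0,6); WM=0
i=1 t=5 v=5: → [5,11),[4,10),[3,9),[2,8),[1,7),[0,6); WM=3
i=2 t=12 v=2: → [12,18),[11,17),[10,16),[9,15),[8,14),[7,13); WM=10; [0,6) fires=7 [1,7) fires=7 [2,8) fires=7 [3,9) fires=5 [4,10) fires=5
i=3 t=12 v=9: → [12,18),[11,17),[10,16),[9,15),[8,14),[7,13); WM=10
i=4 t=21 v=1: → [21,27),[20,26),[19,25),[18,24),[17,23),[16,22); WM=19; [5,11) fires=5 [7,13) fires=11 [8,14) fires=11 [9,15) fires=11 [10,16) fires=11 [11,17) fires=11 [12,18) fires=11
i=5 t=27 v=1: → [27,33),[26,32),[25,31),[24,30),[23,29),[22,28); WM=25; [16,22) fires=1 [17,23) fires=1 [18,24) fires=1 [19,25) fires=1
i=6 t=8 v=2: DROP (t<25-3); WM=25
i=7 t=29 v=4: → [29,35),[28,34),[27,33),[26,32),[25,31),[24,30); WM=27; [20,26) fires=1 [21,27) fires=1
i=8 t=29 v=8: → [29,35),[28,34),[27,33),[26,32),[25,31),[24,30); WM=27
i=9 t=16 v=7: DROP (t<27-3); WM=27
i=10 t=14 v=6: DROP (t<27-3); WM=27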